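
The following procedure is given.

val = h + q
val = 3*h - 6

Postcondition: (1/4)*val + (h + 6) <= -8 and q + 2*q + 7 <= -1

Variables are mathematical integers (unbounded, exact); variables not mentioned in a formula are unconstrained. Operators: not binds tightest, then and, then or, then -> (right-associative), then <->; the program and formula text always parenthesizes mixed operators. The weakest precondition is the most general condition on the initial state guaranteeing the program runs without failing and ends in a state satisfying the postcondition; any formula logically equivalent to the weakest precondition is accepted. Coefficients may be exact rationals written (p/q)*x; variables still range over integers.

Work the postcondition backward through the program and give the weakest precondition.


Working backward. After the program, the postcondition (1/4)*val + (h + 6) <= -8 and q + 2*q + 7 <= -1 must hold; in canonical form it is h + (1/4)*val <= -14 and 3*q <= -8.
Before val := 3*h - 6: (7/4)*h <= -25/2 and 3*q <= -8
Before val := h + q: (7/4)*h <= -25/2 and 3*q <= -8
Answer: WP = (7/4)*h <= -25/2 and 3*q <= -8


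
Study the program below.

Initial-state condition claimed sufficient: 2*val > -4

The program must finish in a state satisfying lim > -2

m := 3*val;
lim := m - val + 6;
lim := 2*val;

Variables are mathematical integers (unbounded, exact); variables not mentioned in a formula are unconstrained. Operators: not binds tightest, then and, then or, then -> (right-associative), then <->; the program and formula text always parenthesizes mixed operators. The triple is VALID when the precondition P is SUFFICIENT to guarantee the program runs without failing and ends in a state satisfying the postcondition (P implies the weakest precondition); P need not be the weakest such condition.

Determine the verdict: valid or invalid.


Working backward. After the program, lim > -2 must hold.
Before lim := 2*val: 2*val > -2
Before lim := m - val + 6: 2*val > -2
Before m := 3*val: 2*val > -2
The weakest precondition is 2*val > -2.
Check whether 2*val > -4 implies it.
Countermodel: at the initial state val = -1, the precondition holds but the weakest precondition fails.
Answer: invalid


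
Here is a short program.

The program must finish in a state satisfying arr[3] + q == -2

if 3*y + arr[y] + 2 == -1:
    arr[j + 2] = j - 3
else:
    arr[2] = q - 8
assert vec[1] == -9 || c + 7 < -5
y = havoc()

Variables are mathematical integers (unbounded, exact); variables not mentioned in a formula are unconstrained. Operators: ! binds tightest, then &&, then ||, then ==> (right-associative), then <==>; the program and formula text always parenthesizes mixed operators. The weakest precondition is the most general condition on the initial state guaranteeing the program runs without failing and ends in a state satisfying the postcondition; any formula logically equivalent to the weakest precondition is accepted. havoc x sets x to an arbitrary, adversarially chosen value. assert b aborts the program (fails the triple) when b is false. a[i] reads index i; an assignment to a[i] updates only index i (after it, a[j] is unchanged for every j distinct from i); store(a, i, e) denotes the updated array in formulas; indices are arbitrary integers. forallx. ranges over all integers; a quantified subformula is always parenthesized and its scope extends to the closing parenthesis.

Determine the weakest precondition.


Working backward. After the program, arr[3] + q == -2 must hold.
Before havoc y: arr[3] + q == -2
Before assert vec[1] == -9 || c + 7 < -5: (vec[1] == -9 || c < -12) && arr[3] + q == -2
Then branch requires (vec[1] == -9 || c < -12) && store(arr, j + 2, j - 3)[3] + q == -2; else branch requires (vec[1] == -9 || c < -12) && arr[3] + q == -2.
Before the if: (arr[y] + 3*y == -3 ==> ((vec[1] == -9 || c < -12) && store(arr, j + 2, j - 3)[3] + q == -2)) && ((!(arr[y] + 3*y == -3)) ==> ((vec[1] == -9 || c < -12) && arr[3] + q == -2))
Answer: WP = (arr[y] + 3*y == -3 ==> ((vec[1] == -9 || c < -12) && store(arr, j + 2, j - 3)[3] + q == -2)) && ((!(arr[y] + 3*y == -3)) ==> ((vec[1] == -9 || c < -12) && arr[3] + q == -2))


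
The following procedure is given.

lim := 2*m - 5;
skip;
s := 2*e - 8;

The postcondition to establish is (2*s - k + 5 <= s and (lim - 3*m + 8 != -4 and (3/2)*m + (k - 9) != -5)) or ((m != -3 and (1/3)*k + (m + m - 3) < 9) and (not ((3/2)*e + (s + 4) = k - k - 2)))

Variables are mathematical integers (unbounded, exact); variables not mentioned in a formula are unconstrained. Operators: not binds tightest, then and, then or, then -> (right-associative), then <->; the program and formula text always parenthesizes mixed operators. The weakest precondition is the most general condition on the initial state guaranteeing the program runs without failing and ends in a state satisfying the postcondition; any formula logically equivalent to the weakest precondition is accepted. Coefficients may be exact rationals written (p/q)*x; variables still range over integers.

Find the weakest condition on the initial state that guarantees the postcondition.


Working backward. After the program, the postcondition (2*s - k + 5 <= s and (lim - 3*m + 8 != -4 and (3/2)*m + (k - 9) != -5)) or ((m != -3 and (1/3)*k + (m + m - 3) < 9) and (not ((3/2)*e + (s + 4) = k - k - 2))) must hold; in canonical form it is (s <= k - 5 and lim != 3*m - 12 and k + (3/2)*m != 4) or (m != -3 and (1/3)*k + 2*m < 12 and (not ((3/2)*e + s = -6))).
Before s := 2*e - 8: (2*e <= k + 3 and lim != 3*m - 12 and k + (3/2)*m != 4) or (m != -3 and (1/3)*k + 2*m < 12 and (not ((7/2)*e = 2)))
Before skip: (2*e <= k + 3 and lim != 3*m - 12 and k + (3/2)*m != 4) or (m != -3 and (1/3)*k + 2*m < 12 and (not ((7/2)*e = 2)))
Before lim := 2*m - 5: (2*e <= k + 3 and m != 7 and k + (3/2)*m != 4) or (m != -3 and (1/3)*k + 2*m < 12 and (not ((7/2)*e = 2)))
Answer: WP = (2*e <= k + 3 and m != 7 and k + (3/2)*m != 4) or (m != -3 and (1/3)*k + 2*m < 12 and (not ((7/2)*e = 2)))


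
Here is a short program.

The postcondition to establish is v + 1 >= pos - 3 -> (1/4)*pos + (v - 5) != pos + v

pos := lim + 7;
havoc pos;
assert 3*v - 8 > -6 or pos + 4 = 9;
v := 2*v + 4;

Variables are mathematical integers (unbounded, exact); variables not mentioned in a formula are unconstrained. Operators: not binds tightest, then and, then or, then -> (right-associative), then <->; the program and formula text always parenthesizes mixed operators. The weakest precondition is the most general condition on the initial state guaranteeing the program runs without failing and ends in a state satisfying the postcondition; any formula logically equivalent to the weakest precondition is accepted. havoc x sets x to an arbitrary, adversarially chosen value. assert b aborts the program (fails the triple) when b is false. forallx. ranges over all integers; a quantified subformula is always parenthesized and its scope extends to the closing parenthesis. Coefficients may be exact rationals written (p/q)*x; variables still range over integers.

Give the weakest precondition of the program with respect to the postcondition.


Working backward. After the program, the postcondition v + 1 >= pos - 3 -> (1/4)*pos + (v - 5) != pos + v must hold; in canonical form it is v >= pos - 4 -> (3/4)*pos != -5.
Before v := 2*v + 4: 2*v >= pos - 8 -> (3/4)*pos != -5
Before assert 3*v - 8 > -6 or pos + 4 = 9: (3*v > 2 or pos = 5) and (2*v >= pos - 8 -> (3/4)*pos != -5)
Before havoc pos: forall pos_1. ((3*v > 2 or pos_1 = 5) and (2*v >= pos_1 - 8 -> (3/4)*pos_1 != -5))
Before pos := lim + 7: forall pos_1. ((3*v > 2 or pos_1 = 5) and (2*v >= pos_1 - 8 -> (3/4)*pos_1 != -5))
Answer: WP = forall pos_1. ((3*v > 2 or pos_1 = 5) and (2*v >= pos_1 - 8 -> (3/4)*pos_1 != -5))


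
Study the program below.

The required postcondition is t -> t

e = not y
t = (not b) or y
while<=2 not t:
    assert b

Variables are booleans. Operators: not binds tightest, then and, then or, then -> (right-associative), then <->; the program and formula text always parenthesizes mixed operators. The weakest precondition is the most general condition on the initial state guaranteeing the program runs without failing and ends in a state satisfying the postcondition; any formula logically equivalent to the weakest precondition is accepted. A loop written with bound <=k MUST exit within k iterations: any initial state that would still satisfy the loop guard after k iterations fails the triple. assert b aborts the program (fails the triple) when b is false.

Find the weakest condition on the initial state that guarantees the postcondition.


Working backward. After the program, the postcondition t -> t must hold; in canonical form it is true.
Before the loop (bound <=2), unroll the exhaustion recursion (WP_0 = exit-now case; WP_j = one more guarded iteration, up to j = 2):
  WP_0: t
  WP_1: (not t) -> (b and t)
  WP_2: (not t) -> (b and ((not t) -> (b and t)))
So before the loop: (not t) -> (b and ((not t) -> (b and t)))
Before t := (not b) or y: (not ((not b) or y)) -> (b and ((not ((not b) or y)) -> (b and ((not b) or y))))
Before e := not y: (not ((not b) or y)) -> (b and ((not ((not b) or y)) -> (b and ((not b) or y))))
Answer: WP = (not ((not b) or y)) -> (b and ((not ((not b) or y)) -> (b and ((not b) or y))))


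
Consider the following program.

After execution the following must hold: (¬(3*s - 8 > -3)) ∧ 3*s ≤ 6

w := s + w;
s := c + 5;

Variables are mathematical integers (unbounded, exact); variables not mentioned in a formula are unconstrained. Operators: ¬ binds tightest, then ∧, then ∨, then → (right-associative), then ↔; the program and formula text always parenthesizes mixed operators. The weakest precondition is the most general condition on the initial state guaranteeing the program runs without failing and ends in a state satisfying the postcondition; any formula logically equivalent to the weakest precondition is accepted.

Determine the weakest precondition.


Working backward. After the program, the postcondition (¬(3*s - 8 > -3)) ∧ 3*s ≤ 6 must hold; in canonical form it is (¬(3*s > 5)) ∧ 3*s ≤ 6.
Before s := c + 5: (¬(3*c > -10)) ∧ 3*c ≤ -9
Before w := s + w: (¬(3*c > -10)) ∧ 3*c ≤ -9
Answer: WP = (¬(3*c > -10)) ∧ 3*c ≤ -9


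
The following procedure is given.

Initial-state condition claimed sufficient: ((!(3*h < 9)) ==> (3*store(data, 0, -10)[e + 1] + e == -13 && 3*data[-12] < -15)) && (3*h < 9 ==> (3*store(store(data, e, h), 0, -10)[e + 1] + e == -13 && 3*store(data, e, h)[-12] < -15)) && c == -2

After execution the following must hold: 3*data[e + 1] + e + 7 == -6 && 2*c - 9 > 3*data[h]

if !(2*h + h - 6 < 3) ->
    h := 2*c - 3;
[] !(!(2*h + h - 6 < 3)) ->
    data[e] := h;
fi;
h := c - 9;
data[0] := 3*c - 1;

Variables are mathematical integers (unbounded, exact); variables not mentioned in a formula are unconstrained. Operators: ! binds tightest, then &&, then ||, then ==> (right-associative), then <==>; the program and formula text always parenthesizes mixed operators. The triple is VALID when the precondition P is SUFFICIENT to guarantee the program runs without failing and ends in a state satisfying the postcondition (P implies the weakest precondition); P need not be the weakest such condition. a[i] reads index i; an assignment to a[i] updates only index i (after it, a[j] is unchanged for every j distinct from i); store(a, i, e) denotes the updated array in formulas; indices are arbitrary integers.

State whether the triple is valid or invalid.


Working backward. After the program, the postcondition 3*data[e + 1] + e + 7 == -6 && 2*c - 9 > 3*data[h] must hold; in canonical form it is 3*data[e + 1] + e == -13 && 2*c > 3*data[h] + 9.
Before data[0] := 3*c - 1: 3*store(data, 0, 3*c - 1)[e + 1] + e == -13 && 2*c > 3*store(data, 0, 3*c - 1)[h] + 9
Before h := c - 9: 3*store(data, 0, 3*c - 1)[e + 1] + e == -13 && 2*c > 3*store(data, 0, 3*c - 1)[c - 9] + 9
Then branch requires 3*store(data, 0, 3*c - 1)[e + 1] + e == -13 && 2*c > 3*store(data, 0, 3*c - 1)[c - 9] + 9; else branch requires 3*store(store(data, e, h), 0, 3*c - 1)[e + 1] + e == -13 && 2*c > 3*store(store(data, e, h), 0, 3*c - 1)[c - 9] + 9.
Before the if: ((!(3*h < 9)) ==> (3*store(data, 0, 3*c - 1)[e + 1] + e == -13 && 2*c > 3*store(data, 0, 3*c - 1)[c - 9] + 9)) && (3*h < 9 ==> (3*store(store(data, e, h), 0, 3*c - 1)[e + 1] + e == -13 && 2*c > 3*store(store(data, e, h), 0, 3*c - 1)[c - 9] + 9))
The weakest precondition is ((!(3*h < 9)) ==> (3*store(data, 0, 3*c - 1)[e + 1] + e == -13 && 2*c > 3*store(data, 0, 3*c - 1)[c - 9] + 9)) && (3*h < 9 ==> (3*store(store(data, e, h), 0, 3*c - 1)[e + 1] + e == -13 && 2*c > 3*store(store(data, e, h), 0, 3*c - 1)[c - 9] + 9)).
Check whether ((!(3*h < 9)) ==> (3*store(data, 0, -10)[e + 1] + e == -13 && 3*data[-12] < -15)) && (3*h < 9 ==> (3*store(store(data, e, h), 0, -10)[e + 1] + e == -13 && 3*store(data, e, h)[-12] < -15)) && c == -2 implies it.
Countermodel: at the initial state c = -2, data = {[-12] = -6, [-11] = 15812, [0] = 2, [72569] = 2, [72570] = -24194, elsewhere 2}, e = 72569, h = 3, the precondition holds but the weakest precondition fails.
Answer: invalid


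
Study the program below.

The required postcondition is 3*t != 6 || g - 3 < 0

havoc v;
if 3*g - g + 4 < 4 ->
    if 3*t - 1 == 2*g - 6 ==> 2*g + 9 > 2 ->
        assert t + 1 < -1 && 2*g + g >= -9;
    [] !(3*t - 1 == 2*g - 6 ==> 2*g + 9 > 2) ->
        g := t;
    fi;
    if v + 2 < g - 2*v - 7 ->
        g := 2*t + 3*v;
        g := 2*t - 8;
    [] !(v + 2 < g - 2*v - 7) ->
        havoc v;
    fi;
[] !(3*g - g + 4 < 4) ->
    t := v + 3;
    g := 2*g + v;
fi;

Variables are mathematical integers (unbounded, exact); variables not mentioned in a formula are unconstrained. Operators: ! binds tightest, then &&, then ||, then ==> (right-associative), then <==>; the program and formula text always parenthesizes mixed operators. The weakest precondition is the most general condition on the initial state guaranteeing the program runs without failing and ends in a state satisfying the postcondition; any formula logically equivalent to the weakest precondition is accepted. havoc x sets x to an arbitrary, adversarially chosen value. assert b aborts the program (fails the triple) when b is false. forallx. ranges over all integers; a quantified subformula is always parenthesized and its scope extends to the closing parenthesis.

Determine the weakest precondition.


Working backward. After the program, the postcondition 3*t != 6 || g - 3 < 0 must hold; in canonical form it is 3*t != 6 || g < 3.
Then branch requires ((3*t == 2*g - 5 ==> 2*g > -7) ==> (t < -2 && 3*g >= -9 && (3*v < g - 9 ==> (3*t != 6 || 2*t < 11)) && ((!(3*v < g - 9)) ==> (3*t != 6 || g < 3)))) && ((!(3*t == 2*g - 5 ==> 2*g > -7)) ==> ((3*v < t - 9 ==> (3*t != 6 || 2*t < 11)) && ((!(3*v < t - 9)) ==> (3*t != 6 || t < 3)))); else branch requires 3*v != -3 || 2*g + v < 3.
Before the if: (2*g < 0 ==> (((3*t == 2*g - 5 ==> 2*g > -7) ==> (t < -2 && 3*g >= -9 && (3*v < g - 9 ==> (3*t != 6 || 2*t < 11)) && ((!(3*v < g - 9)) ==> (3*t != 6 || g < 3)))) && ((!(3*t == 2*g - 5 ==> 2*g > -7)) ==> ((3*v < t - 9 ==> (3*t != 6 || 2*t < 11)) && ((!(3*v < t - 9)) ==> (3*t != 6 || t < 3)))))) && ((!(2*g < 0)) ==> (3*v != -3 || 2*g + v < 3))
Before havoc v: forall v_1. ((2*g < 0 ==> (((3*t == 2*g - 5 ==> 2*g > -7) ==> (t < -2 && 3*g >= -9 && (3*v_1 < g - 9 ==> (3*t != 6 || 2*t < 11)) && ((!(3*v_1 < g - 9)) ==> (3*t != 6 || g < 3)))) && ((!(3*t == 2*g - 5 ==> 2*g > -7)) ==> ((3*v_1 < t - 9 ==> (3*t != 6 || 2*t < 11)) && ((!(3*v_1 < t - 9)) ==> (3*t != 6 || t < 3)))))) && ((!(2*g < 0)) ==> (3*v_1 != -3 || 2*g + v_1 < 3)))
Answer: WP = forall v_1. ((2*g < 0 ==> (((3*t == 2*g - 5 ==> 2*g > -7) ==> (t < -2 && 3*g >= -9 && (3*v_1 < g - 9 ==> (3*t != 6 || 2*t < 11)) && ((!(3*v_1 < g - 9)) ==> (3*t != 6 || g < 3)))) && ((!(3*t == 2*g - 5 ==> 2*g > -7)) ==> ((3*v_1 < t - 9 ==> (3*t != 6 || 2*t < 11)) && ((!(3*v_1 < t - 9)) ==> (3*t != 6 || t < 3)))))) && ((!(2*g < 0)) ==> (3*v_1 != -3 || 2*g + v_1 < 3)))


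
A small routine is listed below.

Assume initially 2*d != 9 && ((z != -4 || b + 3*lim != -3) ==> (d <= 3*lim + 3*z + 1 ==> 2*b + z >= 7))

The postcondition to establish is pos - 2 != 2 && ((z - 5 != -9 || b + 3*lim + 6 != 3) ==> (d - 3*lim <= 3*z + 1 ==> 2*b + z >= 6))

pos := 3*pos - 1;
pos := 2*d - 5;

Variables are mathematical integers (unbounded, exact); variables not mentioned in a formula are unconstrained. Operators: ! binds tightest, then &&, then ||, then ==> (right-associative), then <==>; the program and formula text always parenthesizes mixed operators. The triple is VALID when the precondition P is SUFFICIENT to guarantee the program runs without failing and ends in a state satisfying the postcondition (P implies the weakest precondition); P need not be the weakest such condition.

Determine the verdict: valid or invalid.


Working backward. After the program, the postcondition pos - 2 != 2 && ((z - 5 != -9 || b + 3*lim + 6 != 3) ==> (d - 3*lim <= 3*z + 1 ==> 2*b + z >= 6)) must hold; in canonical form it is pos != 4 && ((z != -4 || b + 3*lim != -3) ==> (d <= 3*lim + 3*z + 1 ==> 2*b + z >= 6)).
Before pos := 2*d - 5: 2*d != 9 && ((z != -4 || b + 3*lim != -3) ==> (d <= 3*lim + 3*z + 1 ==> 2*b + z >= 6))
Before pos := 3*pos - 1: 2*d != 9 && ((z != -4 || b + 3*lim != -3) ==> (d <= 3*lim + 3*z + 1 ==> 2*b + z >= 6))
The weakest precondition is 2*d != 9 && ((z != -4 || b + 3*lim != -3) ==> (d <= 3*lim + 3*z + 1 ==> 2*b + z >= 6)).
Check whether 2*d != 9 && ((z != -4 || b + 3*lim != -3) ==> (d <= 3*lim + 3*z + 1 ==> 2*b + z >= 7)) implies it.
Every state satisfying the precondition satisfies the weakest precondition: the implication holds.
Answer: valid


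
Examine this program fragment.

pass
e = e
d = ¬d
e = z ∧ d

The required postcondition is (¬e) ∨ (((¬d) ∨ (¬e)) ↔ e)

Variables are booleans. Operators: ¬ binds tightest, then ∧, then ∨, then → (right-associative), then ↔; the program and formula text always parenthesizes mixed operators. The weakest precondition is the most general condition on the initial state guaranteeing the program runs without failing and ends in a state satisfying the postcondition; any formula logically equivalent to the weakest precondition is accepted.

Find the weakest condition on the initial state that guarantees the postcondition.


Working backward. After the program, (¬e) ∨ (((¬d) ∨ (¬e)) ↔ e) must hold.
Before e := z ∧ d: (¬(z ∧ d)) ∨ (((¬d) ∨ (¬(z ∧ d))) ↔ (z ∧ d))
Before d := ¬d: (¬(z ∧ (¬d))) ∨ ((d ∨ (¬(z ∧ (¬d)))) ↔ (z ∧ (¬d)))
Before e := e: (¬(z ∧ (¬d))) ∨ ((d ∨ (¬(z ∧ (¬d)))) ↔ (z ∧ (¬d)))
Before skip: (¬(z ∧ (¬d))) ∨ ((d ∨ (¬(z ∧ (¬d)))) ↔ (z ∧ (¬d)))
Answer: WP = (¬(z ∧ (¬d))) ∨ ((d ∨ (¬(z ∧ (¬d)))) ↔ (z ∧ (¬d)))


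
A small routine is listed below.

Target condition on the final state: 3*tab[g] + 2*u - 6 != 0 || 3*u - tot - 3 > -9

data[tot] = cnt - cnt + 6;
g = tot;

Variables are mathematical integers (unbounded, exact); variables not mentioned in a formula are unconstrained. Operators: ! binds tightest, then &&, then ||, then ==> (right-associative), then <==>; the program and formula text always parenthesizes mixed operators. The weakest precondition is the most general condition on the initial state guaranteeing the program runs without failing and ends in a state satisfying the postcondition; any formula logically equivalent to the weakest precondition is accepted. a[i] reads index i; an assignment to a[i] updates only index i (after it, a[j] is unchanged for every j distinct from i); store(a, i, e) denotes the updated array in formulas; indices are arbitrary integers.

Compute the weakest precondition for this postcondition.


Working backward. After the program, the postcondition 3*tab[g] + 2*u - 6 != 0 || 3*u - tot - 3 > -9 must hold; in canonical form it is 3*tab[g] + 2*u != 6 || 3*u > tot - 6.
Before g := tot: 3*tab[tot] + 2*u != 6 || 3*u > tot - 6
Before data[tot] := cnt - cnt + 6: 3*tab[tot] + 2*u != 6 || 3*u > tot - 6
Answer: WP = 3*tab[tot] + 2*u != 6 || 3*u > tot - 6


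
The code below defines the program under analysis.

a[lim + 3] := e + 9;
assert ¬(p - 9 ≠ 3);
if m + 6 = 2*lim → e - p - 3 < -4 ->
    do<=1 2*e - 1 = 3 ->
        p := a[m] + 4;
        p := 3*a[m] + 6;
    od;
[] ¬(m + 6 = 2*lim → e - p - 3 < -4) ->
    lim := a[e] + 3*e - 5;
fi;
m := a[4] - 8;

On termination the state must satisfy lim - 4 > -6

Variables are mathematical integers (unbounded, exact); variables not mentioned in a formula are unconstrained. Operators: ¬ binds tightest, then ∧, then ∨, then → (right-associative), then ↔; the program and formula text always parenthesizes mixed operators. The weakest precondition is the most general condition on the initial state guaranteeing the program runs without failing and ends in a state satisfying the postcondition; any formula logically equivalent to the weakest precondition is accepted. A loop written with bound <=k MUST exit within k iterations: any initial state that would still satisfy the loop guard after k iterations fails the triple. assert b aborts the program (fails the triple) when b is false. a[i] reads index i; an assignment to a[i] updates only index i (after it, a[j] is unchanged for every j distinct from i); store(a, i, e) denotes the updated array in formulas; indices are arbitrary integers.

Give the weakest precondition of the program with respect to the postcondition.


Working backward. After the program, the postcondition lim - 4 > -6 must hold; in canonical form it is lim > -2.
Before m := a[4] - 8: lim > -2
Then branch requires (2*e = 4 → ((¬(2*e = 4)) ∧ lim > -2)) ∧ ((¬(2*e = 4)) → lim > -2); else branch requires a[e] + 3*e > 3.
Before the if: ((m = 2*lim - 6 → e < p - 1) → ((2*e = 4 → ((¬(2*e = 4)) ∧ lim > -2)) ∧ ((¬(2*e = 4)) → lim > -2))) ∧ ((¬(m = 2*lim - 6 → e < p - 1)) → a[e] + 3*e > 3)
Before assert ¬(p - 9 ≠ 3): (¬(p ≠ 12)) ∧ ((m = 2*lim - 6 → e < p - 1) → ((2*e = 4 → ((¬(2*e = 4)) ∧ lim > -2)) ∧ ((¬(2*e = 4)) → lim > -2))) ∧ ((¬(m = 2*lim - 6 → e < p - 1)) → a[e] + 3*e > 3)
Before a[lim + 3] := e + 9: (¬(p ≠ 12)) ∧ ((m = 2*lim - 6 → e < p - 1) → ((2*e = 4 → ((¬(2*e = 4)) ∧ lim > -2)) ∧ ((¬(2*e = 4)) → lim > -2))) ∧ ((¬(m = 2*lim - 6 → e < p - 1)) → store(a, lim + 3, e + 9)[e] + 3*e > 3)
Answer: WP = (¬(p ≠ 12)) ∧ ((m = 2*lim - 6 → e < p - 1) → ((2*e = 4 → ((¬(2*e = 4)) ∧ lim > -2)) ∧ ((¬(2*e = 4)) → lim > -2))) ∧ ((¬(m = 2*lim - 6 → e < p - 1)) → store(a, lim + 3, e + 9)[e] + 3*e > 3)


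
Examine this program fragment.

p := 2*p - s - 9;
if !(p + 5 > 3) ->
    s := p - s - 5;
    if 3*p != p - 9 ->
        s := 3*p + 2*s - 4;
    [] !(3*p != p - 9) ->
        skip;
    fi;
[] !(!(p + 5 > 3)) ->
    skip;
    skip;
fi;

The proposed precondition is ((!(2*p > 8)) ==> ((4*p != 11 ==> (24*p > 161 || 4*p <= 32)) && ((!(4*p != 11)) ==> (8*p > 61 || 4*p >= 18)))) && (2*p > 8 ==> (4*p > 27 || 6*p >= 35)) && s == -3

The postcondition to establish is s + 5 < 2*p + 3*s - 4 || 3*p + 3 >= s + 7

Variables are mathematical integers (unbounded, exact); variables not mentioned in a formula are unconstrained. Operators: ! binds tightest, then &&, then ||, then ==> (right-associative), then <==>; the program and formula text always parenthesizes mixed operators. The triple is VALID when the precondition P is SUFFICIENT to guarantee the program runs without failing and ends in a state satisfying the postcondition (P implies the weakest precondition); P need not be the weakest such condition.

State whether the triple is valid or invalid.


Working backward. After the program, the postcondition s + 5 < 2*p + 3*s - 4 || 3*p + 3 >= s + 7 must hold; in canonical form it is 2*p + 2*s > 9 || 3*p >= s + 4.
Then branch requires (2*p != -9 ==> (12*p > 4*s + 37 || 2*s >= 2*p - 10)) && ((!(2*p != -9)) ==> (4*p > 2*s + 19 || 2*p + s >= -1)); else branch requires 2*p + 2*s > 9 || 3*p >= s + 4.
Before the if: ((!(p > -2)) ==> ((2*p != -9 ==> (12*p > 4*s + 37 || 2*s >= 2*p - 10)) && ((!(2*p != -9)) ==> (4*p > 2*s + 19 || 2*p + s >= -1)))) && (p > -2 ==> (2*p + 2*s > 9 || 3*p >= s + 4))
Before p := 2*p - s - 9: ((!(2*p > s + 7)) ==> ((4*p != 2*s + 9 ==> (24*p > 16*s + 145 || 4*s >= 4*p - 28)) && ((!(4*p != 2*s + 9)) ==> (8*p > 6*s + 55 || 4*p >= s + 17)))) && (2*p > s + 7 ==> (4*p > 27 || 6*p >= 4*s + 31))
The weakest precondition is ((!(2*p > s + 7)) ==> ((4*p != 2*s + 9 ==> (24*p > 16*s + 145 || 4*s >= 4*p - 28)) && ((!(4*p != 2*s + 9)) ==> (8*p > 6*s + 55 || 4*p >= s + 17)))) && (2*p > s + 7 ==> (4*p > 27 || 6*p >= 4*s + 31)).
Check whether ((!(2*p > 8)) ==> ((4*p != 11 ==> (24*p > 161 || 4*p <= 32)) && ((!(4*p != 11)) ==> (8*p > 61 || 4*p >= 18)))) && (2*p > 8 ==> (4*p > 27 || 6*p >= 35)) && s == -3 implies it.
Countermodel: at the initial state p = 3, s = -3, the precondition holds but the weakest precondition fails.
Answer: invalid


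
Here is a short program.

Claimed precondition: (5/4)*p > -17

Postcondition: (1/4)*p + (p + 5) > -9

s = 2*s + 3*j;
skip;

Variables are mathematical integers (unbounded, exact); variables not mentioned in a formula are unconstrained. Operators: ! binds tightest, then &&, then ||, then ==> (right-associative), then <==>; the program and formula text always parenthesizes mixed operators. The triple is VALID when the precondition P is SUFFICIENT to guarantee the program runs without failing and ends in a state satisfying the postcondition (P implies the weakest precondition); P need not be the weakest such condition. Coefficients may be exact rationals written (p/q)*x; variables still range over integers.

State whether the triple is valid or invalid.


Working backward. After the program, the postcondition (1/4)*p + (p + 5) > -9 must hold; in canonical form it is (5/4)*p > -14.
Before skip: (5/4)*p > -14
Before s := 2*s + 3*j: (5/4)*p > -14
The weakest precondition is (5/4)*p > -14.
Check whether (5/4)*p > -17 implies it.
Countermodel: at the initial state p = -13, the precondition holds but the weakest precondition fails.
Answer: invalid


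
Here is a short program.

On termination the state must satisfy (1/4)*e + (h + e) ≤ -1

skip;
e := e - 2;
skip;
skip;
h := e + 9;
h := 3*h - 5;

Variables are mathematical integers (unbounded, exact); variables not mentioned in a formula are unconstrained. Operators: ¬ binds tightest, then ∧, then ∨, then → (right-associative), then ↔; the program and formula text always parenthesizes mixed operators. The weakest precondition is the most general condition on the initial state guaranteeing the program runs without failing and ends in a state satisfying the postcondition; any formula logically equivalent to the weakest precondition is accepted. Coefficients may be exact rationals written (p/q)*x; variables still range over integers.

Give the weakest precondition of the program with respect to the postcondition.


Working backward. After the program, the postcondition (1/4)*e + (h + e) ≤ -1 must hold; in canonical form it is (5/4)*e + h ≤ -1.
Before h := 3*h - 5: (5/4)*e + 3*h ≤ 4
Before h := e + 9: (17/4)*e ≤ -23
Before skip: (17/4)*e ≤ -23
Before skip: (17/4)*e ≤ -23
Before e := e - 2: (17/4)*e ≤ -29/2
Before skip: (17/4)*e ≤ -29/2
Answer: WP = (17/4)*e ≤ -29/2


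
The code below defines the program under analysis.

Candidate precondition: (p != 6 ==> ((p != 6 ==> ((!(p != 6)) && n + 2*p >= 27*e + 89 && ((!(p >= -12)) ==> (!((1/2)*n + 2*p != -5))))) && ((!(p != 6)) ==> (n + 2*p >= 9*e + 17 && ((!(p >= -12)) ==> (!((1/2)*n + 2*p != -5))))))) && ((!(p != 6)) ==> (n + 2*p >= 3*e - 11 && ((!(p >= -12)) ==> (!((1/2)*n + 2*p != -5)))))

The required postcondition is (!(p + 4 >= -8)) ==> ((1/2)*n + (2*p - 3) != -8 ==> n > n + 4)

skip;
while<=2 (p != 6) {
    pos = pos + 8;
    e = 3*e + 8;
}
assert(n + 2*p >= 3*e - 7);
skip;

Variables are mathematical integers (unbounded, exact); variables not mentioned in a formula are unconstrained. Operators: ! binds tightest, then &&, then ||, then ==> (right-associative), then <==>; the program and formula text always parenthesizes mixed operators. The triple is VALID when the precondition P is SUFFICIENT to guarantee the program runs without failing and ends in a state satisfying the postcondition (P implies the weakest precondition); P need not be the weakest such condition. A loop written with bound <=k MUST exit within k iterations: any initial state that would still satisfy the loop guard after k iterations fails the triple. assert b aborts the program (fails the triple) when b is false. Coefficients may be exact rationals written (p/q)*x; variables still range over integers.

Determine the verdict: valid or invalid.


Working backward. After the program, the postcondition (!(p + 4 >= -8)) ==> ((1/2)*n + (2*p - 3) != -8 ==> n > n + 4) must hold; in canonical form it is (!(p >= -12)) ==> (!((1/2)*n + 2*p != -5)).
Before skip: (!(p >= -12)) ==> (!((1/2)*n + 2*p != -5))
Before assert n + 2*p >= 3*e - 7: n + 2*p >= 3*e - 7 && ((!(p >= -12)) ==> (!((1/2)*n + 2*p != -5)))
Before the loop (bound <=2), unroll the exhaustion recursion (WP_0 = exit-now case; WP_j = one more guarded iteration, up to j = 2):
  WP_0: (!(p != 6)) && n + 2*p >= 3*e - 7 && ((!(p >= -12)) ==> (!((1/2)*n + 2*p != -5)))
  WP_1: (p != 6 ==> ((!(p != 6)) && n + 2*p >= 9*e + 17 && ((!(p >= -12)) ==> (!((1/2)*n + 2*p != -5))))) && ((!(p != 6)) ==> (n + 2*p >= 3*e - 7 && ((!(p >= -12)) ==> (!((1/2)*n + 2*p != -5)))))
  WP_2: (p != 6 ==> ((p != 6 ==> ((!(p != 6)) && n + 2*p >= 27*e + 89 && ((!(p >= -12)) ==> (!((1/2)*n + 2*p != -5))))) && ((!(p != 6)) ==> (n + 2*p >= 9*e + 17 && ((!(p >= -12)) ==> (!((1/2)*n + 2*p != -5))))))) && ((!(p != 6)) ==> (n + 2*p >= 3*e - 7 && ((!(p >= -12)) ==> (!((1/2)*n + 2*p != -5)))))
So before the loop: (p != 6 ==> ((p != 6 ==> ((!(p != 6)) && n + 2*p >= 27*e + 89 && ((!(p >= -12)) ==> (!((1/2)*n + 2*p != -5))))) && ((!(p != 6)) ==> (n + 2*p >= 9*e + 17 && ((!(p >= -12)) ==> (!((1/2)*n + 2*p != -5))))))) && ((!(p != 6)) ==> (n + 2*p >= 3*e - 7 && ((!(p >= -12)) ==> (!((1/2)*n + 2*p != -5)))))
Before skip: (p != 6 ==> ((p != 6 ==> ((!(p != 6)) && n + 2*p >= 27*e + 89 && ((!(p >= -12)) ==> (!((1/2)*n + 2*p != -5))))) && ((!(p != 6)) ==> (n + 2*p >= 9*e + 17 && ((!(p >= -12)) ==> (!((1/2)*n + 2*p != -5))))))) && ((!(p != 6)) ==> (n + 2*p >= 3*e - 7 && ((!(p >= -12)) ==> (!((1/2)*n + 2*p != -5)))))
The weakest precondition is (p != 6 ==> ((p != 6 ==> ((!(p != 6)) && n + 2*p >= 27*e + 89 && ((!(p >= -12)) ==> (!((1/2)*n + 2*p != -5))))) && ((!(p != 6)) ==> (n + 2*p >= 9*e + 17 && ((!(p >= -12)) ==> (!((1/2)*n + 2*p != -5))))))) && ((!(p != 6)) ==> (n + 2*p >= 3*e - 7 && ((!(p >= -12)) ==> (!((1/2)*n + 2*p != -5))))).
Check whether (p != 6 ==> ((p != 6 ==> ((!(p != 6)) && n + 2*p >= 27*e + 89 && ((!(p >= -12)) ==> (!((1/2)*n + 2*p != -5))))) && ((!(p != 6)) ==> (n + 2*p >= 9*e + 17 && ((!(p >= -12)) ==> (!((1/2)*n + 2*p != -5))))))) && ((!(p != 6)) ==> (n + 2*p >= 3*e - 11 && ((!(p >= -12)) ==> (!((1/2)*n + 2*p != -5))))) implies it.
Countermodel: at the initial state e = 0, n = -20, p = 6, the precondition holds but the weakest precondition fails.
Answer: invalid


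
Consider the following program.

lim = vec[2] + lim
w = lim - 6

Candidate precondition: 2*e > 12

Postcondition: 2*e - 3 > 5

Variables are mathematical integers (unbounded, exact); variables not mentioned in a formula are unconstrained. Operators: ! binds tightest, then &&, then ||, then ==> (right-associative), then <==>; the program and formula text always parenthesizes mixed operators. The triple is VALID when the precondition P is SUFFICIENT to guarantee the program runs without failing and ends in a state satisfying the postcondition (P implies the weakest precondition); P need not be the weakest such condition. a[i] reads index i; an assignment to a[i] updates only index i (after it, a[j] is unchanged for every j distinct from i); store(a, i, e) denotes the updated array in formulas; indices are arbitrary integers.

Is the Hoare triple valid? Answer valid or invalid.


Working backward. After the program, the postcondition 2*e - 3 > 5 must hold; in canonical form it is 2*e > 8.
Before w := lim - 6: 2*e > 8
Before lim := vec[2] + lim: 2*e > 8
The weakest precondition is 2*e > 8.
Check whether 2*e > 12 implies it.
Every state satisfying the precondition satisfies the weakest precondition: the implication holds.
Answer: valid


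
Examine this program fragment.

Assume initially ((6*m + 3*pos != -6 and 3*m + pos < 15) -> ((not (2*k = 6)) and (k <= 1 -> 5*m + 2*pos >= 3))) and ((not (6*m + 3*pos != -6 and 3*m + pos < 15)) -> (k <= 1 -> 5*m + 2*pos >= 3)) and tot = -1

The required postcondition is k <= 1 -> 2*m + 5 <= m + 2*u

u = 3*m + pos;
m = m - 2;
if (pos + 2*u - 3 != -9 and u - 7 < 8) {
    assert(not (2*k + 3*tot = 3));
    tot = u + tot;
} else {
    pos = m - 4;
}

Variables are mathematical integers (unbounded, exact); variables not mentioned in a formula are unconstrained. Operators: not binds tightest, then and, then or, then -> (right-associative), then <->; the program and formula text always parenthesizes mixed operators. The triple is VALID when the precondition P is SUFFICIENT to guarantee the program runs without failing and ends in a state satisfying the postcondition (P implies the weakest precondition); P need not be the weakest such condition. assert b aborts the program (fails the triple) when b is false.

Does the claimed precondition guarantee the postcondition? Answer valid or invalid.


Working backward. After the program, the postcondition k <= 1 -> 2*m + 5 <= m + 2*u must hold; in canonical form it is k <= 1 -> m <= 2*u - 5.
Then branch requires (not (2*k + 3*tot = 3)) and (k <= 1 -> m <= 2*u - 5); else branch requires k <= 1 -> m <= 2*u - 5.
Before the if: ((pos + 2*u != -6 and u < 15) -> ((not (2*k + 3*tot = 3)) and (k <= 1 -> m <= 2*u - 5))) and ((not (pos + 2*u != -6 and u < 15)) -> (k <= 1 -> m <= 2*u - 5))
Before m := m - 2: ((pos + 2*u != -6 and u < 15) -> ((not (2*k + 3*tot = 3)) and (k <= 1 -> m <= 2*u - 3))) and ((not (pos + 2*u != -6 and u < 15)) -> (k <= 1 -> m <= 2*u - 3))
Before u := 3*m + pos: ((6*m + 3*pos != -6 and 3*m + pos < 15) -> ((not (2*k + 3*tot = 3)) and (k <= 1 -> 5*m + 2*pos >= 3))) and ((not (6*m + 3*pos != -6 and 3*m + pos < 15)) -> (k <= 1 -> 5*m + 2*pos >= 3))
The weakest precondition is ((6*m + 3*pos != -6 and 3*m + pos < 15) -> ((not (2*k + 3*tot = 3)) and (k <= 1 -> 5*m + 2*pos >= 3))) and ((not (6*m + 3*pos != -6 and 3*m + pos < 15)) -> (k <= 1 -> 5*m + 2*pos >= 3)).
Check whether ((6*m + 3*pos != -6 and 3*m + pos < 15) -> ((not (2*k = 6)) and (k <= 1 -> 5*m + 2*pos >= 3))) and ((not (6*m + 3*pos != -6 and 3*m + pos < 15)) -> (k <= 1 -> 5*m + 2*pos >= 3)) and tot = -1 implies it.
Every state satisfying the precondition satisfies the weakest precondition: the implication holds.
Answer: valid


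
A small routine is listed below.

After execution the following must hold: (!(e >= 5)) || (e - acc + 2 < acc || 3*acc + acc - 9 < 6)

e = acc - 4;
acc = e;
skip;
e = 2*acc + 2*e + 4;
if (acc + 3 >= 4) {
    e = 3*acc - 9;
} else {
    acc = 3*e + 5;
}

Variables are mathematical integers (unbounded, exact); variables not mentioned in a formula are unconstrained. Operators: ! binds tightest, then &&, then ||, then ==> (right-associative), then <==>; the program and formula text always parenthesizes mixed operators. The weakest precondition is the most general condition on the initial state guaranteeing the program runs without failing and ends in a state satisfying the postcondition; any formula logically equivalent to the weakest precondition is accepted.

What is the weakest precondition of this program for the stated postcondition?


Working backward. After the program, the postcondition (!(e >= 5)) || (e - acc + 2 < acc || 3*acc + acc - 9 < 6) must hold; in canonical form it is (!(e >= 5)) || e < 2*acc - 2 || 4*acc < 15.
Then branch requires (!(3*acc >= 14)) || acc < 7 || 4*acc < 15; else branch requires (!(e >= 5)) || 5*e > -8 || 12*e < -5.
Before the if: (acc >= 1 ==> ((!(3*acc >= 14)) || acc < 7 || 4*acc < 15)) && ((!(acc >= 1)) ==> ((!(e >= 5)) || 5*e > -8 || 12*e < -5))
Before e := 2*acc + 2*e + 4: (acc >= 1 ==> ((!(3*acc >= 14)) || acc < 7 || 4*acc < 15)) && ((!(acc >= 1)) ==> ((!(2*acc + 2*e >= 1)) || 10*acc + 10*e > -28 || 24*acc + 24*e < -53))
Before skip: (acc >= 1 ==> ((!(3*acc >= 14)) || acc < 7 || 4*acc < 15)) && ((!(acc >= 1)) ==> ((!(2*acc + 2*e >= 1)) || 10*acc + 10*e > -28 || 24*acc + 24*e < -53))
Before acc := e: (e >= 1 ==> ((!(3*e >= 14)) || e < 7 || 4*e < 15)) && ((!(e >= 1)) ==> ((!(4*e >= 1)) || 20*e > -28 || 48*e < -53))
Before e := acc - 4: (acc >= 5 ==> ((!(3*acc >= 26)) || acc < 11 || 4*acc < 31)) && ((!(acc >= 5)) ==> ((!(4*acc >= 17)) || 20*acc > 52 || 48*acc < 139))
Answer: WP = (acc >= 5 ==> ((!(3*acc >= 26)) || acc < 11 || 4*acc < 31)) && ((!(acc >= 5)) ==> ((!(4*acc >= 17)) || 20*acc > 52 || 48*acc < 139))


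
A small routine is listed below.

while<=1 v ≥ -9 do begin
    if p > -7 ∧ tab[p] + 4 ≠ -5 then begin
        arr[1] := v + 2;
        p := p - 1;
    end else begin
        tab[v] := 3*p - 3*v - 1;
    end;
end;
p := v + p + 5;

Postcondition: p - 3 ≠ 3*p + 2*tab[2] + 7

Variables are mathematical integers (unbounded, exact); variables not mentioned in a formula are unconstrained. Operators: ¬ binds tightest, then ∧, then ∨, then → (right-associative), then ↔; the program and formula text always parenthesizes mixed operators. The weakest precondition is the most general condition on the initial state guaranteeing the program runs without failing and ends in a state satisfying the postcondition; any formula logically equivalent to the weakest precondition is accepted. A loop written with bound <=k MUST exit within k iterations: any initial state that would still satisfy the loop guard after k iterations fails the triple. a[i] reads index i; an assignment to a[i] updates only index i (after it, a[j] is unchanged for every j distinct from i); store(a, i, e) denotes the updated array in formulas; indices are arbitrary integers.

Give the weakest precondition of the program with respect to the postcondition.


Working backward. After the program, the postcondition p - 3 ≠ 3*p + 2*tab[2] + 7 must hold; in canonical form it is 2*tab[2] + 2*p ≠ -10.
Before p := v + p + 5: 2*tab[2] + 2*p + 2*v ≠ -20
Before the loop (bound <=1), unroll the exhaustion recursion (WP_0 = exit-now case; WP_j = one more guarded iteration, up to j = 1):
  WP_0: (¬(v ≥ -9)) ∧ 2*tab[2] + 2*p + 2*v ≠ -20
  WP_1: (v ≥ -9 → (((p > -7 ∧ tab[p] ≠ -9) → ((¬(v ≥ -9)) ∧ 2*tab[2] + 2*p + 2*v ≠ -18)) ∧ ((¬(p > -7 ∧ tab[p] ≠ -9)) → ((¬(v ≥ -9)) ∧ 2*store(tab, v, 3*p - 3*v - 1)[2] + 2*p + 2*v ≠ -20)))) ∧ ((¬(v ≥ -9)) → 2*tab[2] + 2*p + 2*v ≠ -20)
So before the loop: (v ≥ -9 → (((p > -7 ∧ tab[p] ≠ -9) → ((¬(v ≥ -9)) ∧ 2*tab[2] + 2*p + 2*v ≠ -18)) ∧ ((¬(p > -7 ∧ tab[p] ≠ -9)) → ((¬(v ≥ -9)) ∧ 2*store(tab, v, 3*p - 3*v - 1)[2] + 2*p + 2*v ≠ -20)))) ∧ ((¬(v ≥ -9)) → 2*tab[2] + 2*p + 2*v ≠ -20)
Answer: WP = (v ≥ -9 → (((p > -7 ∧ tab[p] ≠ -9) → ((¬(v ≥ -9)) ∧ 2*tab[2] + 2*p + 2*v ≠ -18)) ∧ ((¬(p > -7 ∧ tab[p] ≠ -9)) → ((¬(v ≥ -9)) ∧ 2*store(tab, v, 3*p - 3*v - 1)[2] + 2*p + 2*v ≠ -20)))) ∧ ((¬(v ≥ -9)) → 2*tab[2] + 2*p + 2*v ≠ -20)


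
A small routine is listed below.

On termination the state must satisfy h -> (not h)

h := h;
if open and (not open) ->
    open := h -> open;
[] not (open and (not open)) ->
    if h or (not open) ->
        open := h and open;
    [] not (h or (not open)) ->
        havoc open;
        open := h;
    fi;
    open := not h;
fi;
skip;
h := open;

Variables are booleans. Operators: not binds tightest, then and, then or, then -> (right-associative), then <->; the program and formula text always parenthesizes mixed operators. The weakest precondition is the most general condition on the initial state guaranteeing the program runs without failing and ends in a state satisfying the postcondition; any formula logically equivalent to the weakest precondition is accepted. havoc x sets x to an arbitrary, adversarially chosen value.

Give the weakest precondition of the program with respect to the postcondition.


Working backward. After the program, h -> (not h) must hold.
Before h := open: open -> (not open)
Before skip: open -> (not open)
Then branch requires (h -> open) -> (not (h -> open)); else branch requires ((h or (not open)) -> ((not h) -> h)) and ((not (h or (not open))) -> ((not h) -> h)).
Before the if: ((h or (not open)) -> ((not h) -> h)) and ((not (h or (not open))) -> ((not h) -> h))
Before h := h: ((h or (not open)) -> ((not h) -> h)) and ((not (h or (not open))) -> ((not h) -> h))
Answer: WP = ((h or (not open)) -> ((not h) -> h)) and ((not (h or (not open))) -> ((not h) -> h))
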